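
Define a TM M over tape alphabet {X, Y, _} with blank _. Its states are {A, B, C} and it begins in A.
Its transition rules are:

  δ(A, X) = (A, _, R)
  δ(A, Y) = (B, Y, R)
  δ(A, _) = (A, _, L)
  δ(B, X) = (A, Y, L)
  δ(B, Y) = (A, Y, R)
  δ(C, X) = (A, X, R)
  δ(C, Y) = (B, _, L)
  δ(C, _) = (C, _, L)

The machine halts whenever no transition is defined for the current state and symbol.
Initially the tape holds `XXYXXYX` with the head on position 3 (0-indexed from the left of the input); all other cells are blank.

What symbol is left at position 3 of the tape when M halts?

A | XXY[X]XYX_   read X → write _, move R, go to A
A | XXY_[X]YX_   read X → write _, move R, go to A
A | XXY__[Y]X_   read Y → write Y, move R, go to B
B | XXY__Y[X]_   read X → write Y, move L, go to A
A | XXY__[Y]Y_   read Y → write Y, move R, go to B
B | XXY__Y[Y]_   read Y → write Y, move R, go to A
A | XXY__YY[_]   read _ → write _, move L, go to A
A | XXY__Y[Y]_   read Y → write Y, move R, go to B
B | XXY__YY[_]
Cell 3 holds _ when M halts.

_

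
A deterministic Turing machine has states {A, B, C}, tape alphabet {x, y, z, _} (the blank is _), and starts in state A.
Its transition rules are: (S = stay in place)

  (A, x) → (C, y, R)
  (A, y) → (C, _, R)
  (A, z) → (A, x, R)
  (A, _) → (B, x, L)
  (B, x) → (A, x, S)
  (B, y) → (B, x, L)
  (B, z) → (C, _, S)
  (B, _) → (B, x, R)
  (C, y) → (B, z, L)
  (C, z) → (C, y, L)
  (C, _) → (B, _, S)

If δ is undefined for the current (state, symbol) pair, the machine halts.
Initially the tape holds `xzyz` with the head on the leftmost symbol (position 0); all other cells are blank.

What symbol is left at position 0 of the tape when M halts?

y

A | _[x]zyz   read x → write y, move R, go to C
C | _y[z]yz   read z → write y, move L, go to C
C | _[y]yyz   read y → write z, move L, go to B
B | [_]zyyz   read _ → write x, move R, go to B
B | x[z]yyz   read z → write _, move S, go to C
C | x[_]yyz   read _ → write _, move S, go to B
B | x[_]yyz   read _ → write x, move R, go to B
B | xx[y]yz   read y → write x, move L, go to B
B | x[x]xyz   read x → write x, move S, go to A
A | x[x]xyz   read x → write y, move R, go to C
C | xy[x]yz
Cell 0 holds y when M halts.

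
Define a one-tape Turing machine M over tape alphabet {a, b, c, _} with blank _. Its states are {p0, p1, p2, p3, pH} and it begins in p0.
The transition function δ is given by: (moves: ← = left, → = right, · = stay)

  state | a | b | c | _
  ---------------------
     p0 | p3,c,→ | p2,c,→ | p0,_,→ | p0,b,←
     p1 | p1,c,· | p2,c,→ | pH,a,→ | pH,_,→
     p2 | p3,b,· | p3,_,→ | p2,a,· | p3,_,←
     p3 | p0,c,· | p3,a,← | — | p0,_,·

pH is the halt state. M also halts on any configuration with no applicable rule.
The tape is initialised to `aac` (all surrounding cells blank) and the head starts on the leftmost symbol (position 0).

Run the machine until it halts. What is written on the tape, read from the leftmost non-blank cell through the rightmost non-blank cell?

p0 | [a]ac_   read a → write c, move →, go to p3
p3 | c[a]c_   read a → write c, move ·, go to p0
p0 | c[c]c_   read c → write _, move →, go to p0
p0 | c_[c]_   read c → write _, move →, go to p0
p0 | c__[_]   read _ → write b, move ←, go to p0
p0 | c_[_]b   read _ → write b, move ←, go to p0
p0 | c[_]bb   read _ → write b, move ←, go to p0
p0 | [c]bbb   read c → write _, move →, go to p0
p0 | _[b]bb   read b → write c, move →, go to p2
p2 | _c[b]b   read b → write _, move →, go to p3
p3 | _c_[b]   read b → write a, move ←, go to p3
p3 | _c[_]a   read _ → write _, move ·, go to p0
p0 | _c[_]a   read _ → write b, move ←, go to p0
p0 | _[c]ba   read c → write _, move →, go to p0
p0 | __[b]a   read b → write c, move →, go to p2
p2 | __c[a]   read a → write b, move ·, go to p3
p3 | __c[b]   read b → write a, move ←, go to p3
p3 | __[c]a
The non-blank tape span at halt is ca.

ca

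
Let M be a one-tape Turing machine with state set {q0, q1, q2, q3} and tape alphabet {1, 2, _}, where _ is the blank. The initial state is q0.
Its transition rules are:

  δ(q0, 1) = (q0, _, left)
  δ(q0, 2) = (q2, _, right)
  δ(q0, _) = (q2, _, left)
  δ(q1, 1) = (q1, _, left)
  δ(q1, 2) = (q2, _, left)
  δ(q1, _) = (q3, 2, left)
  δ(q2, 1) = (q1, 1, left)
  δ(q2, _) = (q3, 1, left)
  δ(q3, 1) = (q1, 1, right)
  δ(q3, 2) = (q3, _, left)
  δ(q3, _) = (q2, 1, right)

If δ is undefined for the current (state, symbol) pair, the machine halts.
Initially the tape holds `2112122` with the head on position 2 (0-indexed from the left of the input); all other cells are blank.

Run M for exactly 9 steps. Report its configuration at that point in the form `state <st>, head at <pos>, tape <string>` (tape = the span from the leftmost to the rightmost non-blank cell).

q0 | __21[1]2122   read 1 → write _, move left, go to q0
q0 | __2[1]_2122   read 1 → write _, move left, go to q0
q0 | __[2]__2122   read 2 → write _, move right, go to q2
q2 | ___[_]_2122   read _ → write 1, move left, go to q3
q3 | __[_]1_2122   read _ → write 1, move right, go to q2
q2 | __1[1]_2122   read 1 → write 1, move left, go to q1
q1 | __[1]1_2122   read 1 → write _, move left, go to q1
q1 | _[_]_1_2122   read _ → write 2, move left, go to q3
q3 | [_]2_1_2122   read _ → write 1, move right, go to q2
q2 | 1[2]_1_2122
After 9 steps: state q2, head at -1, tape 12_1_2122.

state q2, head at -1, tape 12_1_2122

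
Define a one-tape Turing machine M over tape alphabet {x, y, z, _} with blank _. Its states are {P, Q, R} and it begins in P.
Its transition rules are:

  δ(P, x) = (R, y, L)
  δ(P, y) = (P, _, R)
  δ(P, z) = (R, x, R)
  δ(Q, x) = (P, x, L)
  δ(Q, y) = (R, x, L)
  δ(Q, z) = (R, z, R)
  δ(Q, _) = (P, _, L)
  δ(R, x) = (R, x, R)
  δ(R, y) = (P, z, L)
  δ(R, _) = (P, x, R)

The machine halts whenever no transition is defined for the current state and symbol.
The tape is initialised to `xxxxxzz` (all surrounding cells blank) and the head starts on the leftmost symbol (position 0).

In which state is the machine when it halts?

R

P | _[x]xxxxzz   read x → write y, move L, go to R
R | [_]yxxxxzz   read _ → write x, move R, go to P
P | x[y]xxxxzz   read y → write _, move R, go to P
P | x_[x]xxxzz   read x → write y, move L, go to R
R | x[_]yxxxzz   read _ → write x, move R, go to P
P | xx[y]xxxzz   read y → write _, move R, go to P
P | xx_[x]xxzz   read x → write y, move L, go to R
R | xx[_]yxxzz   read _ → write x, move R, go to P
P | xxx[y]xxzz   read y → write _, move R, go to P
P | xxx_[x]xzz   read x → write y, move L, go to R
R | xxx[_]yxzz   read _ → write x, move R, go to P
P | xxxx[y]xzz   read y → write _, move R, go to P
P | xxxx_[x]zz   read x → write y, move L, go to R
R | xxxx[_]yzz   read _ → write x, move R, go to P
P | xxxxx[y]zz   read y → write _, move R, go to P
P | xxxxx_[z]z   read z → write x, move R, go to R
R | xxxxx_x[z]
No transition is defined for (R, z); M halts in state R.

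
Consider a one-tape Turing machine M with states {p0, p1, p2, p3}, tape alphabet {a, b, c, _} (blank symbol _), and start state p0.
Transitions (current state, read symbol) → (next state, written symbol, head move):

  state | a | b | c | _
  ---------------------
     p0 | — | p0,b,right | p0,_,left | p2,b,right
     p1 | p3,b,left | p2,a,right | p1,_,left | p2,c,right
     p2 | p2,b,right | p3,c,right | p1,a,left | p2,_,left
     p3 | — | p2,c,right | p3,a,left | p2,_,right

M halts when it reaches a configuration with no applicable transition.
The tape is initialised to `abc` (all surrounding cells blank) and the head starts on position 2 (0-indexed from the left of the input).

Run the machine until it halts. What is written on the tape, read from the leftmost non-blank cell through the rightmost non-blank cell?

state=p0 head=2 tape=ab[c]__   (p0,c)→(p0,_,left)
state=p0 head=1 tape=a[b]___   (p0,b)→(p0,b,right)
state=p0 head=2 tape=ab[_]__   (p0,_)→(p2,b,right)
state=p2 head=3 tape=abb[_]_   (p2,_)→(p2,_,left)
state=p2 head=2 tape=ab[b]__   (p2,b)→(p3,c,right)
state=p3 head=3 tape=abc[_]_   (p3,_)→(p2,_,right)
state=p2 head=4 tape=abc_[_]   (p2,_)→(p2,_,left)
state=p2 head=3 tape=abc[_]_   (p2,_)→(p2,_,left)
state=p2 head=2 tape=ab[c]__   (p2,c)→(p1,a,left)
state=p1 head=1 tape=a[b]a__   (p1,b)→(p2,a,right)
state=p2 head=2 tape=aa[a]__   (p2,a)→(p2,b,right)
state=p2 head=3 tape=aab[_]_   (p2,_)→(p2,_,left)
state=p2 head=2 tape=aa[b]__   (p2,b)→(p3,c,right)
state=p3 head=3 tape=aac[_]_   (p3,_)→(p2,_,right)
state=p2 head=4 tape=aac_[_]   (p2,_)→(p2,_,left)
state=p2 head=3 tape=aac[_]_   (p2,_)→(p2,_,left)
state=p2 head=2 tape=aa[c]__   (p2,c)→(p1,a,left)
state=p1 head=1 tape=a[a]a__   (p1,a)→(p3,b,left)
state=p3 head=0 tape=[a]ba__
The non-blank tape span at halt is aba.

aba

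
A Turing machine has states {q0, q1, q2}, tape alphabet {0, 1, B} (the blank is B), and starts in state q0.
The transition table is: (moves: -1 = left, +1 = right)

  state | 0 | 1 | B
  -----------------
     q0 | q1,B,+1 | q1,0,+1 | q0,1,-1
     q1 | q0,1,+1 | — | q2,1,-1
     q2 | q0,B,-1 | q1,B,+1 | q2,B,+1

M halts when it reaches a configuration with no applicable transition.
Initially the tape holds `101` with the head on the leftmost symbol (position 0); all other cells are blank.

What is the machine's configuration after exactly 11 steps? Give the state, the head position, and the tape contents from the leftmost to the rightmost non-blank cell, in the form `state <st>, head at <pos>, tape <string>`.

state=q0 head=0 tape=[1]01B   (q0,1)→(q1,0,+1)
state=q1 head=1 tape=0[0]1B   (q1,0)→(q0,1,+1)
state=q0 head=2 tape=01[1]B   (q0,1)→(q1,0,+1)
state=q1 head=3 tape=010[B]   (q1,B)→(q2,1,-1)
state=q2 head=2 tape=01[0]1   (q2,0)→(q0,B,-1)
state=q0 head=1 tape=0[1]B1   (q0,1)→(q1,0,+1)
state=q1 head=2 tape=00[B]1   (q1,B)→(q2,1,-1)
state=q2 head=1 tape=0[0]11   (q2,0)→(q0,B,-1)
state=q0 head=0 tape=[0]B11   (q0,0)→(q1,B,+1)
state=q1 head=1 tape=B[B]11   (q1,B)→(q2,1,-1)
state=q2 head=0 tape=[B]111   (q2,B)→(q2,B,+1)
state=q2 head=1 tape=B[1]11
After 11 steps: state q2, head at 1, tape 111.

state q2, head at 1, tape 111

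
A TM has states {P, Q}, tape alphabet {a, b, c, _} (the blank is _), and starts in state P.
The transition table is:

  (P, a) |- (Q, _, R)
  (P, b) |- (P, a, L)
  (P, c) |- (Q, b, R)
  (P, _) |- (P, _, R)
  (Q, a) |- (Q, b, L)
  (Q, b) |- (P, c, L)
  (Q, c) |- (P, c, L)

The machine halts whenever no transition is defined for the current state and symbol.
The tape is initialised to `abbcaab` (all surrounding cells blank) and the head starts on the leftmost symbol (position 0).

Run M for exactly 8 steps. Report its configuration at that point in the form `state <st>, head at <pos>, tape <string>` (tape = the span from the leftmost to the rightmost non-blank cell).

state Q, head at 2, tape ccaab

P | [a]bbcaab   read a → write _, move R, go to Q
Q | _[b]bcaab   read b → write c, move L, go to P
P | [_]cbcaab   read _ → write _, move R, go to P
P | _[c]bcaab   read c → write b, move R, go to Q
Q | _b[b]caab   read b → write c, move L, go to P
P | _[b]ccaab   read b → write a, move L, go to P
P | [_]accaab   read _ → write _, move R, go to P
P | _[a]ccaab   read a → write _, move R, go to Q
Q | __[c]caab
After 8 steps: state Q, head at 2, tape ccaab.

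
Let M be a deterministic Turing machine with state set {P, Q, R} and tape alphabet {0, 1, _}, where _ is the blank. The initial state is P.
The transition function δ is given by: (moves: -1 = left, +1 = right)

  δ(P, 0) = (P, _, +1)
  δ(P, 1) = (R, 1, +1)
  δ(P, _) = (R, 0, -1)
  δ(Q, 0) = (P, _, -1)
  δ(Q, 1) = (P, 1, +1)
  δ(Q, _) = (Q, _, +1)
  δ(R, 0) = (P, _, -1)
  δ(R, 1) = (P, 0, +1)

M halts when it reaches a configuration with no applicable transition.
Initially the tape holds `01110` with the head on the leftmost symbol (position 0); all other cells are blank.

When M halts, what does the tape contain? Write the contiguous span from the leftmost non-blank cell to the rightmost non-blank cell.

101

P | [0]1110   read 0 → write _, move +1, go to P
P | _[1]110   read 1 → write 1, move +1, go to R
R | _1[1]10   read 1 → write 0, move +1, go to P
P | _10[1]0   read 1 → write 1, move +1, go to R
R | _101[0]   read 0 → write _, move -1, go to P
P | _10[1]_   read 1 → write 1, move +1, go to R
R | _101[_]
The non-blank tape span at halt is 101.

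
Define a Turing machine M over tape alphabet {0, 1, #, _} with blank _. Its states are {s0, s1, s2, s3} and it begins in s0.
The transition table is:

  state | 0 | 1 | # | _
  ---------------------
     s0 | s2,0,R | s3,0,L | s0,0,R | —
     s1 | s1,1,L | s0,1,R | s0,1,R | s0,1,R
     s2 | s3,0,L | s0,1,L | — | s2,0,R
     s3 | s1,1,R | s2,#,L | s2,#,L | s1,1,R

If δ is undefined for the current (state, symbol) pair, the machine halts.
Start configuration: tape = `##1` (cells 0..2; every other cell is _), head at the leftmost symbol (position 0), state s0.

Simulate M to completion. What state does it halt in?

s0 | __[#]#1   read # → write 0, move R, go to s0
s0 | __0[#]1   read # → write 0, move R, go to s0
s0 | __00[1]   read 1 → write 0, move L, go to s3
s3 | __0[0]0   read 0 → write 1, move R, go to s1
s1 | __01[0]   read 0 → write 1, move L, go to s1
s1 | __0[1]1   read 1 → write 1, move R, go to s0
s0 | __01[1]   read 1 → write 0, move L, go to s3
s3 | __0[1]0   read 1 → write #, move L, go to s2
s2 | __[0]#0   read 0 → write 0, move L, go to s3
s3 | _[_]0#0   read _ → write 1, move R, go to s1
s1 | _1[0]#0   read 0 → write 1, move L, go to s1
s1 | _[1]1#0   read 1 → write 1, move R, go to s0
s0 | _1[1]#0   read 1 → write 0, move L, go to s3
s3 | _[1]0#0   read 1 → write #, move L, go to s2
s2 | [_]#0#0   read _ → write 0, move R, go to s2
s2 | 0[#]0#0
No transition is defined for (s2, #); M halts in state s2.

s2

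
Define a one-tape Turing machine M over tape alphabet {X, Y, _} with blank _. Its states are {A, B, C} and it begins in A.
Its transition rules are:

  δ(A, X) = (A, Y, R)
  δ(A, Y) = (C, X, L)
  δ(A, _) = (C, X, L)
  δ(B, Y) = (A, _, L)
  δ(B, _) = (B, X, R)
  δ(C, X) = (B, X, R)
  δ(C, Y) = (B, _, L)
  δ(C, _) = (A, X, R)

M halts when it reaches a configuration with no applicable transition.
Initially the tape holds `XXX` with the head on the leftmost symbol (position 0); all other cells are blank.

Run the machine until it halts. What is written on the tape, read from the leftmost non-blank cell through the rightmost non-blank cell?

state=A head=0 tape=_[X]XX_   (A,X)→(A,Y,R)
state=A head=1 tape=_Y[X]X_   (A,X)→(A,Y,R)
state=A head=2 tape=_YY[X]_   (A,X)→(A,Y,R)
state=A head=3 tape=_YYY[_]   (A,_)→(C,X,L)
state=C head=2 tape=_YY[Y]X   (C,Y)→(B,_,L)
state=B head=1 tape=_Y[Y]_X   (B,Y)→(A,_,L)
state=A head=0 tape=_[Y]__X   (A,Y)→(C,X,L)
state=C head=-1 tape=[_]X__X   (C,_)→(A,X,R)
state=A head=0 tape=X[X]__X   (A,X)→(A,Y,R)
state=A head=1 tape=XY[_]_X   (A,_)→(C,X,L)
state=C head=0 tape=X[Y]X_X   (C,Y)→(B,_,L)
state=B head=-1 tape=[X]_X_X
The non-blank tape span at halt is X_X_X.

X_X_X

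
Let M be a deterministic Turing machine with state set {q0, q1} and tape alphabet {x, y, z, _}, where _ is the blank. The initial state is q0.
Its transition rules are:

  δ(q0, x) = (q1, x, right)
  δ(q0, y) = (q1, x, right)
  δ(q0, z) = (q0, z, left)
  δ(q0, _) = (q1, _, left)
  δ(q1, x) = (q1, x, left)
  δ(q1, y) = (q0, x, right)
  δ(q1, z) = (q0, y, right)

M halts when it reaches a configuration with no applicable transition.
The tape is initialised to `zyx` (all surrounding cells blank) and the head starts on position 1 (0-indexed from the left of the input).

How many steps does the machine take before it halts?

q0 | _z[y]x   read y → write x, move right, go to q1
q1 | _zx[x]   read x → write x, move left, go to q1
q1 | _z[x]x   read x → write x, move left, go to q1
q1 | _[z]xx   read z → write y, move right, go to q0
q0 | _y[x]x   read x → write x, move right, go to q1
q1 | _yx[x]   read x → write x, move left, go to q1
q1 | _y[x]x   read x → write x, move left, go to q1
q1 | _[y]xx   read y → write x, move right, go to q0
q0 | _x[x]x   read x → write x, move right, go to q1
q1 | _xx[x]   read x → write x, move left, go to q1
q1 | _x[x]x   read x → write x, move left, go to q1
q1 | _[x]xx   read x → write x, move left, go to q1
q1 | [_]xxx
M halts after 12 transitions.

12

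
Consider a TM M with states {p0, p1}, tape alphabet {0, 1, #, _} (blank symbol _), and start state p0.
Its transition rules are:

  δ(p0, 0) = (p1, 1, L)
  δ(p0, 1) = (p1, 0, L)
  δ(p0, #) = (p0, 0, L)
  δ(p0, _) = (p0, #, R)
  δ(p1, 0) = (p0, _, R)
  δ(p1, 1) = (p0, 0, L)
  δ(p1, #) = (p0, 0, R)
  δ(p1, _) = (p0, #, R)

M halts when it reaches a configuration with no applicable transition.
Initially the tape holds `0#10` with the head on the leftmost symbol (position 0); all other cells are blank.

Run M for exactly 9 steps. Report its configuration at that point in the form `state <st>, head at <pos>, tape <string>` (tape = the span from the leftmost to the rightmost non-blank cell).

p0 | _[0]#10   read 0 → write 1, move L, go to p1
p1 | [_]1#10   read _ → write #, move R, go to p0
p0 | #[1]#10   read 1 → write 0, move L, go to p1
p1 | [#]0#10   read # → write 0, move R, go to p0
p0 | 0[0]#10   read 0 → write 1, move L, go to p1
p1 | [0]1#10   read 0 → write _, move R, go to p0
p0 | _[1]#10   read 1 → write 0, move L, go to p1
p1 | [_]0#10   read _ → write #, move R, go to p0
p0 | #[0]#10   read 0 → write 1, move L, go to p1
p1 | [#]1#10
After 9 steps: state p1, head at -1, tape #1#10.

state p1, head at -1, tape #1#10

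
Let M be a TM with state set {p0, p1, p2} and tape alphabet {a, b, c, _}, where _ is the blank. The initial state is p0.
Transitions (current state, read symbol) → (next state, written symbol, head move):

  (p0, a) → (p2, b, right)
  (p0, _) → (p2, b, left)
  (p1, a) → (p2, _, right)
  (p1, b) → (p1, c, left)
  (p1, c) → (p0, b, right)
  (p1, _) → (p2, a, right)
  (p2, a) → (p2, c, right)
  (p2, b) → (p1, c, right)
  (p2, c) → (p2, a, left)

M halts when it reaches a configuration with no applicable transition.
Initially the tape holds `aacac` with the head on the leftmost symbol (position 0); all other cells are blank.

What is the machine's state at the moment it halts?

state=p0 head=0 tape=[a]acac   (p0,a)→(p2,b,right)
state=p2 head=1 tape=b[a]cac   (p2,a)→(p2,c,right)
state=p2 head=2 tape=bc[c]ac   (p2,c)→(p2,a,left)
state=p2 head=1 tape=b[c]aac   (p2,c)→(p2,a,left)
state=p2 head=0 tape=[b]aaac   (p2,b)→(p1,c,right)
state=p1 head=1 tape=c[a]aac   (p1,a)→(p2,_,right)
state=p2 head=2 tape=c_[a]ac   (p2,a)→(p2,c,right)
state=p2 head=3 tape=c_c[a]c   (p2,a)→(p2,c,right)
state=p2 head=4 tape=c_cc[c]   (p2,c)→(p2,a,left)
state=p2 head=3 tape=c_c[c]a   (p2,c)→(p2,a,left)
state=p2 head=2 tape=c_[c]aa   (p2,c)→(p2,a,left)
state=p2 head=1 tape=c[_]aaa
No transition is defined for (p2, _); M halts in state p2.

p2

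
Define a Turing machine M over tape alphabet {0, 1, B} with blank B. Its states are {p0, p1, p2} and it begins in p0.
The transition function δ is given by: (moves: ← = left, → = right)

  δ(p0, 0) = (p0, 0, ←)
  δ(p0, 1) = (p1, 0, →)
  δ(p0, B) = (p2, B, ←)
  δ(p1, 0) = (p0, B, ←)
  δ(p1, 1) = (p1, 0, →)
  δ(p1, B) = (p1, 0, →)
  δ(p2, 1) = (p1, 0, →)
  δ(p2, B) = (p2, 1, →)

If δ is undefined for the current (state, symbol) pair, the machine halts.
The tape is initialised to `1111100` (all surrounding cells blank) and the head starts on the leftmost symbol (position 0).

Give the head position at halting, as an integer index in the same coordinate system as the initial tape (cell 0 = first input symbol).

0

state=p0 head=0 tape=BB[1]111100   (p0,1)→(p1,0,→)
state=p1 head=1 tape=BB0[1]11100   (p1,1)→(p1,0,→)
state=p1 head=2 tape=BB00[1]1100   (p1,1)→(p1,0,→)
state=p1 head=3 tape=BB000[1]100   (p1,1)→(p1,0,→)
state=p1 head=4 tape=BB0000[1]00   (p1,1)→(p1,0,→)
state=p1 head=5 tape=BB00000[0]0   (p1,0)→(p0,B,←)
state=p0 head=4 tape=BB0000[0]B0   (p0,0)→(p0,0,←)
state=p0 head=3 tape=BB000[0]0B0   (p0,0)→(p0,0,←)
state=p0 head=2 tape=BB00[0]00B0   (p0,0)→(p0,0,←)
state=p0 head=1 tape=BB0[0]000B0   (p0,0)→(p0,0,←)
state=p0 head=0 tape=BB[0]0000B0   (p0,0)→(p0,0,←)
state=p0 head=-1 tape=B[B]00000B0   (p0,B)→(p2,B,←)
state=p2 head=-2 tape=[B]B00000B0   (p2,B)→(p2,1,→)
state=p2 head=-1 tape=1[B]00000B0   (p2,B)→(p2,1,→)
state=p2 head=0 tape=11[0]0000B0
At halt the head is at cell 0.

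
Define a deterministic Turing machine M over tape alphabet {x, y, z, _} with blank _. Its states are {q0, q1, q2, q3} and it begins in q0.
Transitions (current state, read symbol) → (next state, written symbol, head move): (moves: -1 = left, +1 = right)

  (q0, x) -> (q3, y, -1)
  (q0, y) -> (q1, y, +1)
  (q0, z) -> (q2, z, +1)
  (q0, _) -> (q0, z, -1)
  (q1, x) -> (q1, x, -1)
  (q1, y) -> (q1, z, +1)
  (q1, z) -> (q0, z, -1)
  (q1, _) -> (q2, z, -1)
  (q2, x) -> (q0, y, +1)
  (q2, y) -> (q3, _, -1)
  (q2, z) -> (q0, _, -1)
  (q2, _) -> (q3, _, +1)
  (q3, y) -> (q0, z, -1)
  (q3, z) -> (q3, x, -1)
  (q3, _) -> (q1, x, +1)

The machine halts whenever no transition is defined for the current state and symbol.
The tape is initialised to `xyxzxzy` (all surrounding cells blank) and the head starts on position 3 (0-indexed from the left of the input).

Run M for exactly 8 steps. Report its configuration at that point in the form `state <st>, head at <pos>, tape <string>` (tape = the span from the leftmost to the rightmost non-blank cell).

q0 | xyx[z]xzy   read z → write z, move +1, go to q2
q2 | xyxz[x]zy   read x → write y, move +1, go to q0
q0 | xyxzy[z]y   read z → write z, move +1, go to q2
q2 | xyxzyz[y]   read y → write _, move -1, go to q3
q3 | xyxzy[z]_   read z → write x, move -1, go to q3
q3 | xyxz[y]x_   read y → write z, move -1, go to q0
q0 | xyx[z]zx_   read z → write z, move +1, go to q2
q2 | xyxz[z]x_   read z → write _, move -1, go to q0
q0 | xyx[z]_x_
After 8 steps: state q0, head at 3, tape xyxz_x.

state q0, head at 3, tape xyxz_x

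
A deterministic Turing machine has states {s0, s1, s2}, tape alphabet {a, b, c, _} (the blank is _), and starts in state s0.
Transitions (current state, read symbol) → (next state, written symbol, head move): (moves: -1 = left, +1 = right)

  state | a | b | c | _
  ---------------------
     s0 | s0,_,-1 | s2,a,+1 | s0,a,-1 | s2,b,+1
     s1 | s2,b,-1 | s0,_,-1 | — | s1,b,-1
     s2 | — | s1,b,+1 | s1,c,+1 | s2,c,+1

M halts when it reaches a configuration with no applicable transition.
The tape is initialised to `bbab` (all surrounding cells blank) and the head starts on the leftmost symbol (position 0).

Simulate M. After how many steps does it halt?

16

state=s0 head=0 tape=_[b]bab_   (s0,b)→(s2,a,+1)
state=s2 head=1 tape=_a[b]ab_   (s2,b)→(s1,b,+1)
state=s1 head=2 tape=_ab[a]b_   (s1,a)→(s2,b,-1)
state=s2 head=1 tape=_a[b]bb_   (s2,b)→(s1,b,+1)
state=s1 head=2 tape=_ab[b]b_   (s1,b)→(s0,_,-1)
state=s0 head=1 tape=_a[b]_b_   (s0,b)→(s2,a,+1)
state=s2 head=2 tape=_aa[_]b_   (s2,_)→(s2,c,+1)
state=s2 head=3 tape=_aac[b]_   (s2,b)→(s1,b,+1)
state=s1 head=4 tape=_aacb[_]   (s1,_)→(s1,b,-1)
state=s1 head=3 tape=_aac[b]b   (s1,b)→(s0,_,-1)
state=s0 head=2 tape=_aa[c]_b   (s0,c)→(s0,a,-1)
state=s0 head=1 tape=_a[a]a_b   (s0,a)→(s0,_,-1)
state=s0 head=0 tape=_[a]_a_b   (s0,a)→(s0,_,-1)
state=s0 head=-1 tape=[_]__a_b   (s0,_)→(s2,b,+1)
state=s2 head=0 tape=b[_]_a_b   (s2,_)→(s2,c,+1)
state=s2 head=1 tape=bc[_]a_b   (s2,_)→(s2,c,+1)
state=s2 head=2 tape=bcc[a]_b
M halts after 16 transitions.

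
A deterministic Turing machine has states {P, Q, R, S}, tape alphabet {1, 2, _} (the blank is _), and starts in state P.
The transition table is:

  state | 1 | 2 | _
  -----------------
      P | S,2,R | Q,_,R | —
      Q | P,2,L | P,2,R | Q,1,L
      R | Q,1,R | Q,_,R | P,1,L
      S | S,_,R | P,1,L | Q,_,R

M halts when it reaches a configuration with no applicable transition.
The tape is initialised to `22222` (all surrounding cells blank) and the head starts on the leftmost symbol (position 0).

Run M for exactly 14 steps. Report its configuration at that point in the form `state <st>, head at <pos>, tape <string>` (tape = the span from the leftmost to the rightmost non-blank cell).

P | [2]2222___   read 2 → write _, move R, go to Q
Q | _[2]222___   read 2 → write 2, move R, go to P
P | _2[2]22___   read 2 → write _, move R, go to Q
Q | _2_[2]2___   read 2 → write 2, move R, go to P
P | _2_2[2]___   read 2 → write _, move R, go to Q
Q | _2_2_[_]__   read _ → write 1, move L, go to Q
Q | _2_2[_]1__   read _ → write 1, move L, go to Q
Q | _2_[2]11__   read 2 → write 2, move R, go to P
P | _2_2[1]1__   read 1 → write 2, move R, go to S
S | _2_22[1]__   read 1 → write _, move R, go to S
S | _2_22_[_]_   read _ → write _, move R, go to Q
Q | _2_22__[_]   read _ → write 1, move L, go to Q
Q | _2_22_[_]1   read _ → write 1, move L, go to Q
Q | _2_22[_]11   read _ → write 1, move L, go to Q
Q | _2_2[2]111
After 14 steps: state Q, head at 4, tape 2_22111.

state Q, head at 4, tape 2_22111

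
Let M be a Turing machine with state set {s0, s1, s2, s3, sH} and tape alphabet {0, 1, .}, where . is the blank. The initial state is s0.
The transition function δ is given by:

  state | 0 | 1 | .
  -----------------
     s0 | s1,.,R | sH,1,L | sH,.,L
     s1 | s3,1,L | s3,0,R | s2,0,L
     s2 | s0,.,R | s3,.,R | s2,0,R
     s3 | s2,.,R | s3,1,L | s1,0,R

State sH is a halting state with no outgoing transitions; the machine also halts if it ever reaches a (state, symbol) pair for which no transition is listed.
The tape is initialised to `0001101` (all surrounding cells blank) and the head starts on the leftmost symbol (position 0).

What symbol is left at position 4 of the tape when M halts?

s0 | [0]001101....   read 0 → write ., move R, go to s1
s1 | .[0]01101....   read 0 → write 1, move L, go to s3
s3 | [.]101101....   read . → write 0, move R, go to s1
s1 | 0[1]01101....   read 1 → write 0, move R, go to s3
s3 | 00[0]1101....   read 0 → write ., move R, go to s2
s2 | 00.[1]101....   read 1 → write ., move R, go to s3
s3 | 00..[1]01....   read 1 → write 1, move L, go to s3
s3 | 00.[.]101....   read . → write 0, move R, go to s1
s1 | 00.0[1]01....   read 1 → write 0, move R, go to s3
s3 | 00.00[0]1....   read 0 → write ., move R, go to s2
s2 | 00.00.[1]....   read 1 → write ., move R, go to s3
s3 | 00.00..[.]...   read . → write 0, move R, go to s1
s1 | 00.00..0[.]..   read . → write 0, move L, go to s2
s2 | 00.00..[0]0..   read 0 → write ., move R, go to s0
s0 | 00.00...[0]..   read 0 → write ., move R, go to s1
s1 | 00.00....[.].   read . → write 0, move L, go to s2
s2 | 00.00...[.]0.   read . → write 0, move R, go to s2
s2 | 00.00...0[0].   read 0 → write ., move R, go to s0
s0 | 00.00...0.[.]   read . → write ., move L, go to sH
sH | 00.00...0[.].
Cell 4 holds 0 when M halts.

0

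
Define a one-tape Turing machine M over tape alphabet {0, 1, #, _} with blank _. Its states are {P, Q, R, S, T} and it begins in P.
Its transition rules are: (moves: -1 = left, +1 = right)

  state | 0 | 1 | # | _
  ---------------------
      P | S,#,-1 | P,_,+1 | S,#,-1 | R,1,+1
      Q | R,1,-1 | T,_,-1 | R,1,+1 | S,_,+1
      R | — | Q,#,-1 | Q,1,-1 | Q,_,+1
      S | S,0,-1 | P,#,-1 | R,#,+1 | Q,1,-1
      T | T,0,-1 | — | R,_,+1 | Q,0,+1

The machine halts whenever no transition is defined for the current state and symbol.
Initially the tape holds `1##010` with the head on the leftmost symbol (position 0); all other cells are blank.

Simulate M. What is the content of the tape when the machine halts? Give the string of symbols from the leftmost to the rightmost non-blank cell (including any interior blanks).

01_1##010

P | ___[1]##010   read 1 → write _, move +1, go to P
P | ____[#]#010   read # → write #, move -1, go to S
S | ___[_]##010   read _ → write 1, move -1, go to Q
Q | __[_]1##010   read _ → write _, move +1, go to S
S | ___[1]##010   read 1 → write #, move -1, go to P
P | __[_]###010   read _ → write 1, move +1, go to R
R | __1[#]##010   read # → write 1, move -1, go to Q
Q | __[1]1##010   read 1 → write _, move -1, go to T
T | _[_]_1##010   read _ → write 0, move +1, go to Q
Q | _0[_]1##010   read _ → write _, move +1, go to S
S | _0_[1]##010   read 1 → write #, move -1, go to P
P | _0[_]###010   read _ → write 1, move +1, go to R
R | _01[#]##010   read # → write 1, move -1, go to Q
Q | _0[1]1##010   read 1 → write _, move -1, go to T
T | _[0]_1##010   read 0 → write 0, move -1, go to T
T | [_]0_1##010   read _ → write 0, move +1, go to Q
Q | 0[0]_1##010   read 0 → write 1, move -1, go to R
R | [0]1_1##010
The non-blank tape span at halt is 01_1##010.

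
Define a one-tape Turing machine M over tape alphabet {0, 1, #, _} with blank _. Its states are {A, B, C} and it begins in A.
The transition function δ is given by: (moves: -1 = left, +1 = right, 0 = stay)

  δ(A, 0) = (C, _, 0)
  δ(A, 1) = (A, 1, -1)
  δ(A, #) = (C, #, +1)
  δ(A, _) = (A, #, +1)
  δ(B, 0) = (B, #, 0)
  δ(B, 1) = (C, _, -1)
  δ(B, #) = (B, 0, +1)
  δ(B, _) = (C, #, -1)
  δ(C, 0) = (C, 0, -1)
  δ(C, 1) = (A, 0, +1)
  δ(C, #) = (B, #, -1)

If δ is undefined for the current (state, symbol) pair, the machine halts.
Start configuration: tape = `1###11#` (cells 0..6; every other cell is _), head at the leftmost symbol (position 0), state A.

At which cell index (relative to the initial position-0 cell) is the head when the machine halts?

-3

state=A head=0 tape=___[1]###11#   (A,1)→(A,1,-1)
state=A head=-1 tape=__[_]1###11#   (A,_)→(A,#,+1)
state=A head=0 tape=__#[1]###11#   (A,1)→(A,1,-1)
state=A head=-1 tape=__[#]1###11#   (A,#)→(C,#,+1)
state=C head=0 tape=__#[1]###11#   (C,1)→(A,0,+1)
state=A head=1 tape=__#0[#]##11#   (A,#)→(C,#,+1)
state=C head=2 tape=__#0#[#]#11#   (C,#)→(B,#,-1)
state=B head=1 tape=__#0[#]##11#   (B,#)→(B,0,+1)
state=B head=2 tape=__#00[#]#11#   (B,#)→(B,0,+1)
state=B head=3 tape=__#000[#]11#   (B,#)→(B,0,+1)
state=B head=4 tape=__#0000[1]1#   (B,1)→(C,_,-1)
state=C head=3 tape=__#000[0]_1#   (C,0)→(C,0,-1)
state=C head=2 tape=__#00[0]0_1#   (C,0)→(C,0,-1)
state=C head=1 tape=__#0[0]00_1#   (C,0)→(C,0,-1)
state=C head=0 tape=__#[0]000_1#   (C,0)→(C,0,-1)
state=C head=-1 tape=__[#]0000_1#   (C,#)→(B,#,-1)
state=B head=-2 tape=_[_]#0000_1#   (B,_)→(C,#,-1)
state=C head=-3 tape=[_]##0000_1#
At halt the head is at cell -3.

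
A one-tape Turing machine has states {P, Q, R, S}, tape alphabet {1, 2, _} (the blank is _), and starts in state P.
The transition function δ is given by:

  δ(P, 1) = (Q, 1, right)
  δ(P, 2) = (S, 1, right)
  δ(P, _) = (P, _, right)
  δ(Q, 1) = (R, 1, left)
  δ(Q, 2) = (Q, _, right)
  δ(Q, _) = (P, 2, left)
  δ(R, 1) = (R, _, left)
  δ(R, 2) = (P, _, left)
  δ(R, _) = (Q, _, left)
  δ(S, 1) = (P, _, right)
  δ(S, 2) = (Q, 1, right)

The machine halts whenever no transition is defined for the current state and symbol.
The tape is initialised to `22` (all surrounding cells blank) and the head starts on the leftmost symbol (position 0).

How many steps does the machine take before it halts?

8

P | [2]2___   read 2 → write 1, move right, go to S
S | 1[2]___   read 2 → write 1, move right, go to Q
Q | 11[_]__   read _ → write 2, move left, go to P
P | 1[1]2__   read 1 → write 1, move right, go to Q
Q | 11[2]__   read 2 → write _, move right, go to Q
Q | 11_[_]_   read _ → write 2, move left, go to P
P | 11[_]2_   read _ → write _, move right, go to P
P | 11_[2]_   read 2 → write 1, move right, go to S
S | 11_1[_]
M halts after 8 transitions.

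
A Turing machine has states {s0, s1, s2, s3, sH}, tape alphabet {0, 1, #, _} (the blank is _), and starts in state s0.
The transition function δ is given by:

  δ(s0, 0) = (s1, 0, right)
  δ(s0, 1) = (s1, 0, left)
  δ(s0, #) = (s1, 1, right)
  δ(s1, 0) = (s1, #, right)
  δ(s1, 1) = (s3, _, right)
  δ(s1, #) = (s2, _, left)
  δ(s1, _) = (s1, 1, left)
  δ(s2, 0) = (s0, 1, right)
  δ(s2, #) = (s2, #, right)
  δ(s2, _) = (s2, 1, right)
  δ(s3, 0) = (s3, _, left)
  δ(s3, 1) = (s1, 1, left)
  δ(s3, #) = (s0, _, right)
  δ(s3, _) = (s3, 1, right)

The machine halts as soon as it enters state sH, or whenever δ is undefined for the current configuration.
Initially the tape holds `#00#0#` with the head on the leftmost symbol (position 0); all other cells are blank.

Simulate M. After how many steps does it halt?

state=s0 head=0 tape=[#]00#0#_   (s0,#)→(s1,1,right)
state=s1 head=1 tape=1[0]0#0#_   (s1,0)→(s1,#,right)
state=s1 head=2 tape=1#[0]#0#_   (s1,0)→(s1,#,right)
state=s1 head=3 tape=1##[#]0#_   (s1,#)→(s2,_,left)
state=s2 head=2 tape=1#[#]_0#_   (s2,#)→(s2,#,right)
state=s2 head=3 tape=1##[_]0#_   (s2,_)→(s2,1,right)
state=s2 head=4 tape=1##1[0]#_   (s2,0)→(s0,1,right)
state=s0 head=5 tape=1##11[#]_   (s0,#)→(s1,1,right)
state=s1 head=6 tape=1##111[_]   (s1,_)→(s1,1,left)
state=s1 head=5 tape=1##11[1]1   (s1,1)→(s3,_,right)
state=s3 head=6 tape=1##11_[1]   (s3,1)→(s1,1,left)
state=s1 head=5 tape=1##11[_]1   (s1,_)→(s1,1,left)
state=s1 head=4 tape=1##1[1]11   (s1,1)→(s3,_,right)
state=s3 head=5 tape=1##1_[1]1   (s3,1)→(s1,1,left)
state=s1 head=4 tape=1##1[_]11   (s1,_)→(s1,1,left)
state=s1 head=3 tape=1##[1]111   (s1,1)→(s3,_,right)
state=s3 head=4 tape=1##_[1]11   (s3,1)→(s1,1,left)
state=s1 head=3 tape=1##[_]111   (s1,_)→(s1,1,left)
state=s1 head=2 tape=1#[#]1111   (s1,#)→(s2,_,left)
state=s2 head=1 tape=1[#]_1111   (s2,#)→(s2,#,right)
state=s2 head=2 tape=1#[_]1111   (s2,_)→(s2,1,right)
state=s2 head=3 tape=1#1[1]111
M halts after 21 transitions.

21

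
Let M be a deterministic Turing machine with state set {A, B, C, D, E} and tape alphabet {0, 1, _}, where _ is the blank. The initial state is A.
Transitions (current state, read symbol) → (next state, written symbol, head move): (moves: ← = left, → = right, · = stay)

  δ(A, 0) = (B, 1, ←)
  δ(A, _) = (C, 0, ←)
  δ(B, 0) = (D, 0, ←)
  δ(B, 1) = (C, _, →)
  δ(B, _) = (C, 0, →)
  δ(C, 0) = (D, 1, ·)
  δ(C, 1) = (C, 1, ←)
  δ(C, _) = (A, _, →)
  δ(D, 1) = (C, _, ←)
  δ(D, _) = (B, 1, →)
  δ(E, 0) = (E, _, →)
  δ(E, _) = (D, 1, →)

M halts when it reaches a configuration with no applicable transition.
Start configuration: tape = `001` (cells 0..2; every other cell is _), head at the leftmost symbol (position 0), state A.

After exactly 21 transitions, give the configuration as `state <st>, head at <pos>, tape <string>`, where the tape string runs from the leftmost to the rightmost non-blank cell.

state=A head=0 tape=____[0]01   (A,0)→(B,1,←)
state=B head=-1 tape=___[_]101   (B,_)→(C,0,→)
state=C head=0 tape=___0[1]01   (C,1)→(C,1,←)
state=C head=-1 tape=___[0]101   (C,0)→(D,1,·)
state=D head=-1 tape=___[1]101   (D,1)→(C,_,←)
state=C head=-2 tape=__[_]_101   (C,_)→(A,_,→)
state=A head=-1 tape=___[_]101   (A,_)→(C,0,←)
state=C head=-2 tape=__[_]0101   (C,_)→(A,_,→)
state=A head=-1 tape=___[0]101   (A,0)→(B,1,←)
state=B head=-2 tape=__[_]1101   (B,_)→(C,0,→)
state=C head=-1 tape=__0[1]101   (C,1)→(C,1,←)
state=C head=-2 tape=__[0]1101   (C,0)→(D,1,·)
state=D head=-2 tape=__[1]1101   (D,1)→(C,_,←)
state=C head=-3 tape=_[_]_1101   (C,_)→(A,_,→)
state=A head=-2 tape=__[_]1101   (A,_)→(C,0,←)
state=C head=-3 tape=_[_]01101   (C,_)→(A,_,→)
state=A head=-2 tape=__[0]1101   (A,0)→(B,1,←)
state=B head=-3 tape=_[_]11101   (B,_)→(C,0,→)
state=C head=-2 tape=_0[1]1101   (C,1)→(C,1,←)
state=C head=-3 tape=_[0]11101   (C,0)→(D,1,·)
state=D head=-3 tape=_[1]11101   (D,1)→(C,_,←)
state=C head=-4 tape=[_]_11101
After 21 steps: state C, head at -4, tape 11101.

state C, head at -4, tape 11101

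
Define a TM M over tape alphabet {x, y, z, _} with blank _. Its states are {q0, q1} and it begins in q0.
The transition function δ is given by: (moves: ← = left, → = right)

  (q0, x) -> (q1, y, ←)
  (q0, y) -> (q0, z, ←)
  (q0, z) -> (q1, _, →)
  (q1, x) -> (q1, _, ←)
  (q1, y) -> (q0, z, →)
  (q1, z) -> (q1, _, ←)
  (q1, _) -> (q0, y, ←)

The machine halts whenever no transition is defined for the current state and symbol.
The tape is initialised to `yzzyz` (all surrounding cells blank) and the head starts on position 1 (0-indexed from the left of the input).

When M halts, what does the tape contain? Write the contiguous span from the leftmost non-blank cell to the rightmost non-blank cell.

q0 | _y[z]zyz   read z → write _, move →, go to q1
q1 | _y_[z]yz   read z → write _, move ←, go to q1
q1 | _y[_]_yz   read _ → write y, move ←, go to q0
q0 | _[y]y_yz   read y → write z, move ←, go to q0
q0 | [_]zy_yz
The non-blank tape span at halt is zy_yz.

zy_yz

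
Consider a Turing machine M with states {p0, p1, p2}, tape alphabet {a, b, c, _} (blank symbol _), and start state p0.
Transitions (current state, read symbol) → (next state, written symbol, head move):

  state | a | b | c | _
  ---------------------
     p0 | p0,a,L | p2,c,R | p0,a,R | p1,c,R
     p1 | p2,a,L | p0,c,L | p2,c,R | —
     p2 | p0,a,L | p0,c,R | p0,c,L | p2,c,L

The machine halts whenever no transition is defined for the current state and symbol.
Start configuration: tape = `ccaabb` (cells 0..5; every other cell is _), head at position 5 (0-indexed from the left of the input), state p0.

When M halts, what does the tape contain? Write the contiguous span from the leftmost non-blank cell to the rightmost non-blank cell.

p0 | ccaab[b]___   read b → write c, move R, go to p2
p2 | ccaabc[_]__   read _ → write c, move L, go to p2
p2 | ccaab[c]c__   read c → write c, move L, go to p0
p0 | ccaa[b]cc__   read b → write c, move R, go to p2
p2 | ccaac[c]c__   read c → write c, move L, go to p0
p0 | ccaa[c]cc__   read c → write a, move R, go to p0
p0 | ccaaa[c]c__   read c → write a, move R, go to p0
p0 | ccaaaa[c]__   read c → write a, move R, go to p0
p0 | ccaaaaa[_]_   read _ → write c, move R, go to p1
p1 | ccaaaaac[_]
The non-blank tape span at halt is ccaaaaac.

ccaaaaac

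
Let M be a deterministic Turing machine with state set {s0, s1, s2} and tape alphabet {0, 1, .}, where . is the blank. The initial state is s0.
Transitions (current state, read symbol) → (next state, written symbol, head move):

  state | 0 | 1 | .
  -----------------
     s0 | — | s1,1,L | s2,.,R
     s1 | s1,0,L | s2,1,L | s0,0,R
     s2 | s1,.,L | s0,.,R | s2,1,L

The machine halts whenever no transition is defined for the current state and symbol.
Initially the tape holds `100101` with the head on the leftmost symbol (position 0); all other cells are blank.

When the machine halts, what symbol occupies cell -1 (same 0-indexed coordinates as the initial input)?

s0 | ..[1]00101   read 1 → write 1, move L, go to s1
s1 | .[.]100101   read . → write 0, move R, go to s0
s0 | .0[1]00101   read 1 → write 1, move L, go to s1
s1 | .[0]100101   read 0 → write 0, move L, go to s1
s1 | [.]0100101   read . → write 0, move R, go to s0
s0 | 0[0]100101
Cell -1 holds 0 when M halts.

0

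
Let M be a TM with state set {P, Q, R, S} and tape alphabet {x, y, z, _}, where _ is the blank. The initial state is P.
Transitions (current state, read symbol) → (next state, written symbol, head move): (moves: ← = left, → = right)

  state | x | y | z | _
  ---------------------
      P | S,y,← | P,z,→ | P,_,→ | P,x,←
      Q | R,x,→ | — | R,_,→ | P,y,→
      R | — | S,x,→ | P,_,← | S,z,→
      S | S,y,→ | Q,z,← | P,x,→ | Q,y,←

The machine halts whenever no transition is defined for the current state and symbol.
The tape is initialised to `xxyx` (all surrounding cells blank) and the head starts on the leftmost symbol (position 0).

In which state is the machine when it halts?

Q

state=P head=0 tape=__[x]xyx_   (P,x)→(S,y,←)
state=S head=-1 tape=_[_]yxyx_   (S,_)→(Q,y,←)
state=Q head=-2 tape=[_]yyxyx_   (Q,_)→(P,y,→)
state=P head=-1 tape=y[y]yxyx_   (P,y)→(P,z,→)
state=P head=0 tape=yz[y]xyx_   (P,y)→(P,z,→)
state=P head=1 tape=yzz[x]yx_   (P,x)→(S,y,←)
state=S head=0 tape=yz[z]yyx_   (S,z)→(P,x,→)
state=P head=1 tape=yzx[y]yx_   (P,y)→(P,z,→)
state=P head=2 tape=yzxz[y]x_   (P,y)→(P,z,→)
state=P head=3 tape=yzxzz[x]_   (P,x)→(S,y,←)
state=S head=2 tape=yzxz[z]y_   (S,z)→(P,x,→)
state=P head=3 tape=yzxzx[y]_   (P,y)→(P,z,→)
state=P head=4 tape=yzxzxz[_]   (P,_)→(P,x,←)
state=P head=3 tape=yzxzx[z]x   (P,z)→(P,_,→)
state=P head=4 tape=yzxzx_[x]   (P,x)→(S,y,←)
state=S head=3 tape=yzxzx[_]y   (S,_)→(Q,y,←)
state=Q head=2 tape=yzxz[x]yy   (Q,x)→(R,x,→)
state=R head=3 tape=yzxzx[y]y   (R,y)→(S,x,→)
state=S head=4 tape=yzxzxx[y]   (S,y)→(Q,z,←)
state=Q head=3 tape=yzxzx[x]z   (Q,x)→(R,x,→)
state=R head=4 tape=yzxzxx[z]   (R,z)→(P,_,←)
state=P head=3 tape=yzxzx[x]_   (P,x)→(S,y,←)
state=S head=2 tape=yzxz[x]y_   (S,x)→(S,y,→)
state=S head=3 tape=yzxzy[y]_   (S,y)→(Q,z,←)
state=Q head=2 tape=yzxz[y]z_
No transition is defined for (Q, y); M halts in state Q.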